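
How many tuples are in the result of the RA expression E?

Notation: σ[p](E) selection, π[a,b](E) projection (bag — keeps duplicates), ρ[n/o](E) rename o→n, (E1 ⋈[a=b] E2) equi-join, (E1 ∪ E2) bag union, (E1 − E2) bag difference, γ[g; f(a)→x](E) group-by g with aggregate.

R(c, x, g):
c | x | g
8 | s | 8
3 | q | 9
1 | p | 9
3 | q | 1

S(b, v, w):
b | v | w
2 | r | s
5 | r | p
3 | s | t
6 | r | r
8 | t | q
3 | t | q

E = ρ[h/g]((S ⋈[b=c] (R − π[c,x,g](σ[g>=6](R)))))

Row counts bottom-up:
  S → 6
  R → 4
  R → 4
  σ[g>=6](R) → 3
  π[c,x,g](σ[g>=6](R)) → 3
  (R − π[c,x,g](σ[g>=6](R))) → 1
  (S ⋈[b=c] (R − π[c,x,g](σ[g>=6](R)))) → 2
  ρ[h/g]((S ⋈[b=c] (R − π[c,x,g](σ[g>=6](R))))) → 2

|E| = 2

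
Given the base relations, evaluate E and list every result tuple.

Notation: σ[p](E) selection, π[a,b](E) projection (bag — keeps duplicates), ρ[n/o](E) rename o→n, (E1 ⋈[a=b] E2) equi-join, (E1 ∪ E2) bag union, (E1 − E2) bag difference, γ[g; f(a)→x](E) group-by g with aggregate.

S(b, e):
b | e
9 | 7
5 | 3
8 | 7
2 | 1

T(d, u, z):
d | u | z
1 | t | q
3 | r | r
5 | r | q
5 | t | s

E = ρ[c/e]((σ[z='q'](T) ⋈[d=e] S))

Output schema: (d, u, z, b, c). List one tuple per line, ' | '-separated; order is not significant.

Row counts bottom-up:
  T → 4
  σ[z='q'](T) → 2
  S → 4
  (σ[z='q'](T) ⋈[d=e] S) → 1
  ρ[c/e]((σ[z='q'](T) ⋈[d=e] S)) → 1

== RESULT ==
d | u | z | b | c
1 | t | q | 2 | 1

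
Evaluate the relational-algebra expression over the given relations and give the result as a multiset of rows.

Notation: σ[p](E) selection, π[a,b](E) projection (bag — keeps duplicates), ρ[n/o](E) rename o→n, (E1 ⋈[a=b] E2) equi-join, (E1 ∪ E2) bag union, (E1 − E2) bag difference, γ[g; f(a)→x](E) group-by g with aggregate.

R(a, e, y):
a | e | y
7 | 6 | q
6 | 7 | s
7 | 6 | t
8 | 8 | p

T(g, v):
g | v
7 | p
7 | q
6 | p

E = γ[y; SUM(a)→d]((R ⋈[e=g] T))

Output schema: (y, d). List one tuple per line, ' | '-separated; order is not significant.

Per-node cardinality:
  R → 4
  T → 3
  (R ⋈[e=g] T) → 4
  γ[y; SUM(a)→d]((R ⋈[e=g] T)) → 3

== RESULT ==
y | d
q | 7
s | 12
t | 7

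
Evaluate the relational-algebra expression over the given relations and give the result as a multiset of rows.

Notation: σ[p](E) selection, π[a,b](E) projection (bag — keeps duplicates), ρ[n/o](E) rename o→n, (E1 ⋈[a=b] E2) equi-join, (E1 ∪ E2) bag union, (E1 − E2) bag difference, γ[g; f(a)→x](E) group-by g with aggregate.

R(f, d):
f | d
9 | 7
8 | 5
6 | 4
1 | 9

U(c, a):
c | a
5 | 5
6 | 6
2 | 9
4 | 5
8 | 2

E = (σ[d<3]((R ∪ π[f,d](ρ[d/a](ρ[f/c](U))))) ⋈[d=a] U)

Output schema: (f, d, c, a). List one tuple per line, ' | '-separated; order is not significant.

Row counts bottom-up:
  R → 4
  U → 5
  ρ[f/c](U) → 5
  ρ[d/a](ρ[f/c](U)) → 5
  π[f,d](ρ[d/a](ρ[f/c](U))) → 5
  (R ∪ π[f,d](ρ[d/a](ρ[f/c](U)))) → 9
  σ[d<3]((R ∪ π[f,d](ρ[d/a](ρ[f/c](U))))) → 1
  U → 5
  (σ[d<3]((R ∪ π[f,d](ρ[d/a](ρ[f/c](U))))) ⋈[d=a] U) → 1

== RESULT ==
f | d | c | a
8 | 2 | 8 | 2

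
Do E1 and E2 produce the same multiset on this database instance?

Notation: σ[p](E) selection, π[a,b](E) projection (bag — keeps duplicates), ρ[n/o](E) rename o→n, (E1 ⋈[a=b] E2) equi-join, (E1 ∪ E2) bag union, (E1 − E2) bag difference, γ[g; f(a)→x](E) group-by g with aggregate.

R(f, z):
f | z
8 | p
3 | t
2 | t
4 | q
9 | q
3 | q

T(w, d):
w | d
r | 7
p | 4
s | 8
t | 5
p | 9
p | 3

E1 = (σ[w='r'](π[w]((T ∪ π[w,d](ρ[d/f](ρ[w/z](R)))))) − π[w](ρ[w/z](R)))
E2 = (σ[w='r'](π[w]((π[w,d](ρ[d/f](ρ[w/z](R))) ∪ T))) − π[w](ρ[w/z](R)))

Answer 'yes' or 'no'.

E1 row counts bottom-up:
  T → 6
  R → 6
  ρ[w/z](R) → 6
  ρ[d/f](ρ[w/z](R)) → 6
  π[w,d](ρ[d/f](ρ[w/z](R))) → 6
  (T ∪ π[w,d](ρ[d/f](ρ[w/z](R)))) → 12
  π[w]((T ∪ π[w,d](ρ[d/f](ρ[w/z](R))))) → 12
  σ[w='r'](π[w]((T ∪ π[w,d](ρ[d/f](ρ[w/z](R)))))) → 1
  R → 6
  ρ[w/z](R) → 6
  π[w](ρ[w/z](R)) → 6
  (σ[w='r'](π[w]((T ∪ π[w,d](ρ[d/f](ρ[w/z](R)))))) − π[w](ρ[w/z](R))) → 1
E2 row counts bottom-up:
  R → 6
  ρ[w/z](R) → 6
  ρ[d/f](ρ[w/z](R)) → 6
  π[w,d](ρ[d/f](ρ[w/z](R))) → 6
  T → 6
  (π[w,d](ρ[d/f](ρ[w/z](R))) ∪ T) → 12
  π[w]((π[w,d](ρ[d/f](ρ[w/z](R))) ∪ T)) → 12
  σ[w='r'](π[w]((π[w,d](ρ[d/f](ρ[w/z](R))) ∪ T))) → 1
  R → 6
  ρ[w/z](R) → 6
  π[w](ρ[w/z](R)) → 6
  (σ[w='r'](π[w]((π[w,d](ρ[d/f](ρ[w/z](R))) ∪ T))) − π[w](ρ[w/z](R))) → 1

E1 and E2 produce the same multiset:
w
r

yes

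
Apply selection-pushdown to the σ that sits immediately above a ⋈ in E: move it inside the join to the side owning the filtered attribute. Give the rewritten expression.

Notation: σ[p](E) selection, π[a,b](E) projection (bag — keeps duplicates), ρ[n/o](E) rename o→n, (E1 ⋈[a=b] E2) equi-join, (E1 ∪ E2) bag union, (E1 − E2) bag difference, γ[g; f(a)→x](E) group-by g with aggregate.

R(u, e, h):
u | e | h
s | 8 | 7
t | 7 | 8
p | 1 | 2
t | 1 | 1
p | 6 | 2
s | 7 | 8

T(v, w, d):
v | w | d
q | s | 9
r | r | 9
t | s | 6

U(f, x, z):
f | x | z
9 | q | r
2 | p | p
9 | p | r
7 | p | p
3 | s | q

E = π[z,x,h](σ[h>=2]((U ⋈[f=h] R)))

σ filters on h, owned by the right side.
E' = π[z,x,h]((U ⋈[f=h] σ[h>=2](R)))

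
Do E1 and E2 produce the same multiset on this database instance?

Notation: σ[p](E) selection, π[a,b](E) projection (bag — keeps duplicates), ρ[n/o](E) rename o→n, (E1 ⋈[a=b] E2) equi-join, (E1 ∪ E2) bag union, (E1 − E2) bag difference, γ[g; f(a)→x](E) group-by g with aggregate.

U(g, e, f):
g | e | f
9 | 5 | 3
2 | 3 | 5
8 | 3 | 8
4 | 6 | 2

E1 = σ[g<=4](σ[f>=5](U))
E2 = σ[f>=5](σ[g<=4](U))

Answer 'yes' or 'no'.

E1 stepwise |·|:
  U → 4
  σ[f>=5](U) → 2
  σ[g<=4](σ[f>=5](U)) → 1
E2 stepwise |·|:
  U → 4
  σ[g<=4](U) → 2
  σ[f>=5](σ[g<=4](U)) → 1

E1 and E2 produce the same multiset:
g | e | f
2 | 3 | 5

yes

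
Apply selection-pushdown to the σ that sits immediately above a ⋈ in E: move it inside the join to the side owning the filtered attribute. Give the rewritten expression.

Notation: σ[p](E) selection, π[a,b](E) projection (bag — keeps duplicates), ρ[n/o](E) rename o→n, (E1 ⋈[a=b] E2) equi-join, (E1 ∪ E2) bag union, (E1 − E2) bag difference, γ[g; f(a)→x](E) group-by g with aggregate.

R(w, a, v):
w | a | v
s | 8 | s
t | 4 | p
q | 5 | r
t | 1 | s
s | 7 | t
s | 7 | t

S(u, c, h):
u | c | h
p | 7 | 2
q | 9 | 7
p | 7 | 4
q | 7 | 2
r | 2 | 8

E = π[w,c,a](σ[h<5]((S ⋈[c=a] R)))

σ filters on h, owned by the left side.
E' = π[w,c,a]((σ[h<5](S) ⋈[c=a] R))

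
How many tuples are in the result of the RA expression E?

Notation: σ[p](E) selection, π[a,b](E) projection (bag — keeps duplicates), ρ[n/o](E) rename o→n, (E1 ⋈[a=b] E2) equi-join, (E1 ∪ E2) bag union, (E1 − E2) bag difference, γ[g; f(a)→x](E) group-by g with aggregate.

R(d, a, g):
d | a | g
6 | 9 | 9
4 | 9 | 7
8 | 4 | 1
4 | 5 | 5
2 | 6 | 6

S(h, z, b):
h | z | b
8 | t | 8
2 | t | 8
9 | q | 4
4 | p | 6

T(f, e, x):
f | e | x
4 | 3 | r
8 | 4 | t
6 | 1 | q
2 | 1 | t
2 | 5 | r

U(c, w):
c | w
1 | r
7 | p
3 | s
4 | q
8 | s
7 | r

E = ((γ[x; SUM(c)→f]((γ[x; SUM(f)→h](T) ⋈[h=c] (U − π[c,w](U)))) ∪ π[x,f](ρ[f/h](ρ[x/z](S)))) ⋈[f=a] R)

Row counts bottom-up:
  T → 5
  γ[x; SUM(f)→h](T) → 3
  U → 6
  U → 6
  π[c,w](U) → 6
  (U − π[c,w](U)) → 0
  (γ[x; SUM(f)→h](T) ⋈[h=c] (U − π[c,w](U))) → 0
  γ[x; SUM(c)→f]((γ[x; SUM(f)→h](T) ⋈[h=c] (U − π[c,w](U)))) → 0
  S → 4
  ρ[x/z](S) → 4
  ρ[f/h](ρ[x/z](S)) → 4
  π[x,f](ρ[f/h](ρ[x/z](S))) → 4
  (γ[x; SUM(c)→f]((γ[x; SUM(f)→h](T) ⋈[h=c] (U − π[c,w](U)))) ∪ π[x,f](ρ[f/h](ρ[x/z](S)))) → 4
  R → 5
  ((γ[x; SUM(c)→f]((γ[x; SUM(f)→h](T) ⋈[h=c] (U − π[c,w](U)))) ∪ π[x,f](ρ[f/h](ρ[x/z](S)))) ⋈[f=a] R) → 3

|E| = 3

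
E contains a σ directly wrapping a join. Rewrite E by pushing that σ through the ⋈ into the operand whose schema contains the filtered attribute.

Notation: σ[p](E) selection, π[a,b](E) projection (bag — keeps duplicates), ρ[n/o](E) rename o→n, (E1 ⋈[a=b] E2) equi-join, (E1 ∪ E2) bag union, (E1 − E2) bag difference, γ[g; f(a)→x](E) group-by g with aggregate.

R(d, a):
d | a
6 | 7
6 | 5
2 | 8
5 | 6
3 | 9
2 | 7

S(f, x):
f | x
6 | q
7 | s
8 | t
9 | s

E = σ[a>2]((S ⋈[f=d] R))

σ filters on a, owned by the right side.
E' = (S ⋈[f=d] σ[a>2](R))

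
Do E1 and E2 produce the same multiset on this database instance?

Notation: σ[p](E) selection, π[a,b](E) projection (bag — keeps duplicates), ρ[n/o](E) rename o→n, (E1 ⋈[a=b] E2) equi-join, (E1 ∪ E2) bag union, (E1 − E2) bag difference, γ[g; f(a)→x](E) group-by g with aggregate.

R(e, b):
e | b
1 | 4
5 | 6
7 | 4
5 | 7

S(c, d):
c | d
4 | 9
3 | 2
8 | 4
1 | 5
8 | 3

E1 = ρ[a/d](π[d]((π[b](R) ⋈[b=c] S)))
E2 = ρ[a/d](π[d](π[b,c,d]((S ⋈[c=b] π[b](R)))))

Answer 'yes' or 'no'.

E1 stepwise |·|:
  R → 4
  π[b](R) → 4
  S → 5
  (π[b](R) ⋈[b=c] S) → 2
  π[d]((π[b](R) ⋈[b=c] S)) → 2
  ρ[a/d](π[d]((π[b](R) ⋈[b=c] S))) → 2
E2 stepwise |·|:
  S → 5
  R → 4
  π[b](R) → 4
  (S ⋈[c=b] π[b](R)) → 2
  π[b,c,d]((S ⋈[c=b] π[b](R))) → 2
  π[d](π[b,c,d]((S ⋈[c=b] π[b](R)))) → 2
  ρ[a/d](π[d](π[b,c,d]((S ⋈[c=b] π[b](R))))) → 2

E1 and E2 produce the same multiset:
a
9
9

yes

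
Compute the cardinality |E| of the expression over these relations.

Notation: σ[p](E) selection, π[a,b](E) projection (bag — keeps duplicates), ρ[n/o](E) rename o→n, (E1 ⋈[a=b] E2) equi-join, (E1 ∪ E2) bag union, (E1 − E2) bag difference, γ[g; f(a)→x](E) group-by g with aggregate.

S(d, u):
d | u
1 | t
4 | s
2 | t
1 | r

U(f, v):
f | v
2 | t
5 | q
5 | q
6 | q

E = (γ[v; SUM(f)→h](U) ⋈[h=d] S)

Stepwise |·|:
  U → 4
  γ[v; SUM(f)→h](U) → 2
  S → 4
  (γ[v; SUM(f)→h](U) ⋈[h=d] S) → 1

|E| = 1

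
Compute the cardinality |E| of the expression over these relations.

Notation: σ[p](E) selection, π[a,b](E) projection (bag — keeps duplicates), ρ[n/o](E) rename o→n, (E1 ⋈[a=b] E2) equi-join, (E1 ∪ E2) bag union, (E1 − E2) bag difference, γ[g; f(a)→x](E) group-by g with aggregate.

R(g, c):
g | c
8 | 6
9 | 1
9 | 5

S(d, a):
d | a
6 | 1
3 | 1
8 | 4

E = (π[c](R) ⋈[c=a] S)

Per-node cardinality:
  R → 3
  π[c](R) → 3
  S → 3
  (π[c](R) ⋈[c=a] S) → 2

|E| = 2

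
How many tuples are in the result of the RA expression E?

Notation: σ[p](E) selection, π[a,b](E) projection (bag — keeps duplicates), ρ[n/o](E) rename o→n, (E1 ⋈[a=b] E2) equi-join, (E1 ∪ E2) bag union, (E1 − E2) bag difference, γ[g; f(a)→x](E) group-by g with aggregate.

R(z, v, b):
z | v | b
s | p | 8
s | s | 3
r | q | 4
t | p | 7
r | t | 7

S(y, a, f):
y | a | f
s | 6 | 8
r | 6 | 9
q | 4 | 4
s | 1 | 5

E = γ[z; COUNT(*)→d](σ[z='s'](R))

Subexpression sizes:
  R → 5
  σ[z='s'](R) → 2
  γ[z; COUNT(*)→d](σ[z='s'](R)) → 1

|E| = 1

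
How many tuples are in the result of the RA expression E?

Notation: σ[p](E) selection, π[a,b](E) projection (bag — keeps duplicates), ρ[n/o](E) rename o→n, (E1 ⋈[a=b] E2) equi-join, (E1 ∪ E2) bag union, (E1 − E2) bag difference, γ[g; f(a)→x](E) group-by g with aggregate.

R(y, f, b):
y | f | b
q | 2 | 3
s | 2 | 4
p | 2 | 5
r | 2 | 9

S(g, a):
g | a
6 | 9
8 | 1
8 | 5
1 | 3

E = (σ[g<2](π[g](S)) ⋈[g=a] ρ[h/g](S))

Stepwise |·|:
  S → 4
  π[g](S) → 4
  σ[g<2](π[g](S)) → 1
  S → 4
  ρ[h/g](S) → 4
  (σ[g<2](π[g](S)) ⋈[g=a] ρ[h/g](S)) → 1

|E| = 1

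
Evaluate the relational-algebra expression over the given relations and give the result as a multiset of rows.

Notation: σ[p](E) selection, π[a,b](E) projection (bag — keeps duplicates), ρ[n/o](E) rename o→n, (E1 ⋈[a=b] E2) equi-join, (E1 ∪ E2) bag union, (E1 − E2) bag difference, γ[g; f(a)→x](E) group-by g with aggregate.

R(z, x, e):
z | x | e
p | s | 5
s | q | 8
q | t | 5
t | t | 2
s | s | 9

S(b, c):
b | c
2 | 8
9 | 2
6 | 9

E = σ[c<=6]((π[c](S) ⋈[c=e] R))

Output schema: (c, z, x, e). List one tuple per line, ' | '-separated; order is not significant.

Row counts bottom-up:
  S → 3
  π[c](S) → 3
  R → 5
  (π[c](S) ⋈[c=e] R) → 3
  σ[c<=6]((π[c](S) ⋈[c=e] R)) → 1

== RESULT ==
c | z | x | e
2 | t | t | 2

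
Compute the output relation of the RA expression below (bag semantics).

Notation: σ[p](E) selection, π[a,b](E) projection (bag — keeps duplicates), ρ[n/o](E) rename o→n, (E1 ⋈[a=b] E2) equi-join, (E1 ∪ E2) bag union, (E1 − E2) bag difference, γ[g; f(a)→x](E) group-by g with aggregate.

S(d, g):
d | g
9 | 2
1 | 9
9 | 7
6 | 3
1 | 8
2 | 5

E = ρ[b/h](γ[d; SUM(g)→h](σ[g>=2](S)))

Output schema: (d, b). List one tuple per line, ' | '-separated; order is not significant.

Per-node cardinality:
  S → 6
  σ[g>=2](S) → 6
  γ[d; SUM(g)→h](σ[g>=2](S)) → 4
  ρ[b/h](γ[d; SUM(g)→h](σ[g>=2](S))) → 4

== RESULT ==
d | b
1 | 17
2 | 5
6 | 3
9 | 9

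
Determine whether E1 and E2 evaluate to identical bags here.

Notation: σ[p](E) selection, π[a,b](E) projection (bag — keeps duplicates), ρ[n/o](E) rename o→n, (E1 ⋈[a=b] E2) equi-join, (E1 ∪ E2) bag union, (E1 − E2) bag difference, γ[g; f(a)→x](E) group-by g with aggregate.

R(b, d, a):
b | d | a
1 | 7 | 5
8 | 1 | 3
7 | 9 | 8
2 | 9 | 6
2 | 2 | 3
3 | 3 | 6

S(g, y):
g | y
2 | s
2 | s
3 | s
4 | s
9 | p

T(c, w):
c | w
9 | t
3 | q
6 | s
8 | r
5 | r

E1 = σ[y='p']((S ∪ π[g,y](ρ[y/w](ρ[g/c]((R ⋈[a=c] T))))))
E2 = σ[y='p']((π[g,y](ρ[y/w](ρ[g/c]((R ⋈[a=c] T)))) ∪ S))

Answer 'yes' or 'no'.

E1 row counts bottom-up:
  S → 5
  R → 6
  T → 5
  (R ⋈[a=c] T) → 6
  ρ[g/c]((R ⋈[a=c] T)) → 6
  ρ[y/w](ρ[g/c]((R ⋈[a=c] T))) → 6
  π[g,y](ρ[y/w](ρ[g/c]((R ⋈[a=c] T)))) → 6
  (S ∪ π[g,y](ρ[y/w](ρ[g/c]((R ⋈[a=c] T))))) → 11
  σ[y='p']((S ∪ π[g,y](ρ[y/w](ρ[g/c]((R ⋈[a=c] T)))))) → 1
E2 row counts bottom-up:
  R → 6
  T → 5
  (R ⋈[a=c] T) → 6
  ρ[g/c]((R ⋈[a=c] T)) → 6
  ρ[y/w](ρ[g/c]((R ⋈[a=c] T))) → 6
  π[g,y](ρ[y/w](ρ[g/c]((R ⋈[a=c] T)))) → 6
  S → 5
  (π[g,y](ρ[y/w](ρ[g/c]((R ⋈[a=c] T)))) ∪ S) → 11
  σ[y='p']((π[g,y](ρ[y/w](ρ[g/c]((R ⋈[a=c] T)))) ∪ S)) → 1

E1 and E2 produce the same multiset:
g | y
9 | p

yes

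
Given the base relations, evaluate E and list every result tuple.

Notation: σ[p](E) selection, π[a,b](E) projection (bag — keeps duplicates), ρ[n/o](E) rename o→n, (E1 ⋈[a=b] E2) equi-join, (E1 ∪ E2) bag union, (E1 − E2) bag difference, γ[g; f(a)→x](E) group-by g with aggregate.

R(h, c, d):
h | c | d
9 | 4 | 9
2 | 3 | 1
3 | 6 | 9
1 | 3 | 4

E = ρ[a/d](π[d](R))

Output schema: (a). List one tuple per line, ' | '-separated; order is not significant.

Stepwise |·|:
  R → 4
  π[d](R) → 4
  ρ[a/d](π[d](R)) → 4

== RESULT ==
a
1
4
9
9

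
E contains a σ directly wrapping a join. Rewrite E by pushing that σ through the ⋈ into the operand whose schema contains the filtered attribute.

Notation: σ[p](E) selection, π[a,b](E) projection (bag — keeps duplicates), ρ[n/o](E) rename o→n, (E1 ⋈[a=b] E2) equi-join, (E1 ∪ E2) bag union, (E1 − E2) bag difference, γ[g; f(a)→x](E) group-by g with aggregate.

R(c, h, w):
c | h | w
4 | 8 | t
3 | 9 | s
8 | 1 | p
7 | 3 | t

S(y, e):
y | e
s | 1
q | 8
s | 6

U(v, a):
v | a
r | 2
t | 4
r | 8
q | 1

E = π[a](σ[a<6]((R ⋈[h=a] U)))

σ filters on a, owned by the right side.
E' = π[a]((R ⋈[h=a] σ[a<6](U)))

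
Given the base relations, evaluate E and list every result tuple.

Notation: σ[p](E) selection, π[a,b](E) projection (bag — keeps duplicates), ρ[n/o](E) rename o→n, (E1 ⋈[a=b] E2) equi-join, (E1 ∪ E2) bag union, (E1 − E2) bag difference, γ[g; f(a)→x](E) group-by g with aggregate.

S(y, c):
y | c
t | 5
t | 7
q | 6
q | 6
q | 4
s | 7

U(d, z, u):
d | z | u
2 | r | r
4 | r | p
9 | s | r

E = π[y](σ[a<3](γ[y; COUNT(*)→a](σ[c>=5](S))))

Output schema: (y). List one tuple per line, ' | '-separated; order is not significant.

Per-node cardinality:
  S → 6
  σ[c>=5](S) → 5
  γ[y; COUNT(*)→a](σ[c>=5](S)) → 3
  σ[a<3](γ[y; COUNT(*)→a](σ[c>=5](S))) → 3
  π[y](σ[a<3](γ[y; COUNT(*)→a](σ[c>=5](S)))) → 3

== RESULT ==
y
q
s
t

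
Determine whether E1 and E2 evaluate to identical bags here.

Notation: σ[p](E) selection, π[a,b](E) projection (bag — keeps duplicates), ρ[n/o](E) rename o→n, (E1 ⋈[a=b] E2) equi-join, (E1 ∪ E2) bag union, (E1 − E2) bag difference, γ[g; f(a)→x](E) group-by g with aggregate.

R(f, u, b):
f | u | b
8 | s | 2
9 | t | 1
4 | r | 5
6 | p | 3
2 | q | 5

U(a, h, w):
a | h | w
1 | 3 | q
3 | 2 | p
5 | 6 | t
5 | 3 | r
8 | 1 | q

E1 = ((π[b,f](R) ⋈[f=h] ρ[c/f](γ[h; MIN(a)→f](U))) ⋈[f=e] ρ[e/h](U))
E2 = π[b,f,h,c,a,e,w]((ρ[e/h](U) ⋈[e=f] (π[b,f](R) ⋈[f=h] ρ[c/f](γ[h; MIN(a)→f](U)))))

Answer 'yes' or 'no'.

E1 stepwise |·|:
  R → 5
  π[b,f](R) → 5
  U → 5
  γ[h; MIN(a)→f](U) → 4
  ρ[c/f](γ[h; MIN(a)→f](U)) → 4
  (π[b,f](R) ⋈[f=h] ρ[c/f](γ[h; MIN(a)→f](U))) → 2
  U → 5
  ρ[e/h](U) → 5
  ((π[b,f](R) ⋈[f=h] ρ[c/f](γ[h; MIN(a)→f](U))) ⋈[f=e] ρ[e/h](U)) → 2
E2 stepwise |·|:
  U → 5
  ρ[e/h](U) → 5
  R → 5
  π[b,f](R) → 5
  U → 5
  γ[h; MIN(a)→f](U) → 4
  ρ[c/f](γ[h; MIN(a)→f](U)) → 4
  (π[b,f](R) ⋈[f=h] ρ[c/f](γ[h; MIN(a)→f](U))) → 2
  (ρ[e/h](U) ⋈[e=f] (π[b,f](R) ⋈[f=h] ρ[c/f](γ[h; MIN(a)→f](U)))) → 2
  π[b,f,h,c,a,e,w]((ρ[e/h](U) ⋈[e=f] (π[b,f](R) ⋈[f=h] ρ[c/f](γ[h; MIN(a)→f](U))))) → 2

E1 and E2 produce the same multiset:
b | f | h | c | a | e | w
3 | 6 | 6 | 5 | 5 | 6 | t
5 | 2 | 2 | 3 | 3 | 2 | p

yes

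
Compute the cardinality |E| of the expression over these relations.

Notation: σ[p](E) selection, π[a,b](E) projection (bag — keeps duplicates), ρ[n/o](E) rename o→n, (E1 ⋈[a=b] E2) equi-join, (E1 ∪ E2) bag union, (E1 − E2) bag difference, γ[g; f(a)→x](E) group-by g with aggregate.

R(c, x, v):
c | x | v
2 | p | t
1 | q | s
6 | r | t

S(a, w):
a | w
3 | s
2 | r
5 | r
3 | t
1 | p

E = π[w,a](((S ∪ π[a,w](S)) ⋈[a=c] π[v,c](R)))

Stepwise |·|:
  S → 5
  S → 5
  π[a,w](S) → 5
  (S ∪ π[a,w](S)) → 10
  R → 3
  π[v,c](R) → 3
  ((S ∪ π[a,w](S)) ⋈[a=c] π[v,c](R)) → 4
  π[w,a](((S ∪ π[a,w](S)) ⋈[a=c] π[v,c](R))) → 4

|E| = 4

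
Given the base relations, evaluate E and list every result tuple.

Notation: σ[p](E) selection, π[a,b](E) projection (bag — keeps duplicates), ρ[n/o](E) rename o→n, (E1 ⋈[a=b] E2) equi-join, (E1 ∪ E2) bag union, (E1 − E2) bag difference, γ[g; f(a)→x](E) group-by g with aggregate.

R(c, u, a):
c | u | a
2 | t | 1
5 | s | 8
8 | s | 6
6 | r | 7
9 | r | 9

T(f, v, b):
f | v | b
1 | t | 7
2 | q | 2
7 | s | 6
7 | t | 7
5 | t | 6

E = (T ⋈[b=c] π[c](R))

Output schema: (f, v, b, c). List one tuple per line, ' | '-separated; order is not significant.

Stepwise |·|:
  T → 5
  R → 5
  π[c](R) → 5
  (T ⋈[b=c] π[c](R)) → 3

== RESULT ==
f | v | b | c
2 | q | 2 | 2
5 | t | 6 | 6
7 | s | 6 | 6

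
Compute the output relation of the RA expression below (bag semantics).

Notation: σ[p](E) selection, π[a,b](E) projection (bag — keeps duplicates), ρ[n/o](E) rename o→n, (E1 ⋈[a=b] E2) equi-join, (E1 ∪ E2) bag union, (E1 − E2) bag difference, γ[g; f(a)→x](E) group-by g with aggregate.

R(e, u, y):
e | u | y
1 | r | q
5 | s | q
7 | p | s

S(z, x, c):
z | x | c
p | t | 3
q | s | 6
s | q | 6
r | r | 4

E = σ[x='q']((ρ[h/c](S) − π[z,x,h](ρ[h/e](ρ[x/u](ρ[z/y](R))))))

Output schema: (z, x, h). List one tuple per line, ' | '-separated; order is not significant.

Subexpression sizes:
  S → 4
  ρ[h/c](S) → 4
  R → 3
  ρ[z/y](R) → 3
  ρ[x/u](ρ[z/y](R)) → 3
  ρ[h/e](ρ[x/u](ρ[z/y](R))) → 3
  π[z,x,h](ρ[h/e](ρ[x/u](ρ[z/y](R)))) → 3
  (ρ[h/c](S) − π[z,x,h](ρ[h/e](ρ[x/u](ρ[z/y](R))))) → 4
  σ[x='q']((ρ[h/c](S) − π[z,x,h](ρ[h/e](ρ[x/u](ρ[z/y](R)))))) → 1

== RESULT ==
z | x | h
s | q | 6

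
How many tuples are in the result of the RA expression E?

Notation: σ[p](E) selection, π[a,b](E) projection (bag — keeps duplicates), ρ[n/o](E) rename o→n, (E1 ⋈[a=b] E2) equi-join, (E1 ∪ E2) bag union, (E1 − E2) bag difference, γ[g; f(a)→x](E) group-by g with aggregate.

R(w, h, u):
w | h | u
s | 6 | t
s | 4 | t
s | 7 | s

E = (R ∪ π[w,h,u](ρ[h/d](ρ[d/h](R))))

Stepwise |·|:
  R → 3
  R → 3
  ρ[d/h](R) → 3
  ρ[h/d](ρ[d/h](R)) → 3
  π[w,h,u](ρ[h/d](ρ[d/h](R))) → 3
  (R ∪ π[w,h,u](ρ[h/d](ρ[d/h](R)))) → 6

|E| = 6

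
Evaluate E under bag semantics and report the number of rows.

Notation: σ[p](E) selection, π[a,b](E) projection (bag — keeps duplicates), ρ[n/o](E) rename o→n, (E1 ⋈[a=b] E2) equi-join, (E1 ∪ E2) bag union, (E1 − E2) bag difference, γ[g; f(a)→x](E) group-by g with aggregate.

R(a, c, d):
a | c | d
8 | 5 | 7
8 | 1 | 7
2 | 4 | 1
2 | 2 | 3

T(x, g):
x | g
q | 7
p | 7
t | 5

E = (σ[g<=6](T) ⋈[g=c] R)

Stepwise |·|:
  T → 3
  σ[g<=6](T) → 1
  R → 4
  (σ[g<=6](T) ⋈[g=c] R) → 1

|E| = 1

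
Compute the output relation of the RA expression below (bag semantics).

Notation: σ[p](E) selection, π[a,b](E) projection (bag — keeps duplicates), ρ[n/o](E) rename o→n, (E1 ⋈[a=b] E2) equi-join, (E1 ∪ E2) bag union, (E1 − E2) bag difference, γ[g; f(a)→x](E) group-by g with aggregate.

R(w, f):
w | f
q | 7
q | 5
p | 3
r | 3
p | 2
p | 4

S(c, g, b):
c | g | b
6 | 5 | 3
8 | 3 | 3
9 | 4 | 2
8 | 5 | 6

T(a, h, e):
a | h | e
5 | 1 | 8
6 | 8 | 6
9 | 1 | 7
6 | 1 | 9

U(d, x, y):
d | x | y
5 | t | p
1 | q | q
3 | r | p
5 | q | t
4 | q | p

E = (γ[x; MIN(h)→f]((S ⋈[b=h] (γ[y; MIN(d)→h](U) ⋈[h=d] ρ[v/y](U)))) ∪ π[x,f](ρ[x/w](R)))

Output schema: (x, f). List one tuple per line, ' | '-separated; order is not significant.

Subexpression sizes:
  S → 4
  U → 5
  γ[y; MIN(d)→h](U) → 3
  U → 5
  ρ[v/y](U) → 5
  (γ[y; MIN(d)→h](U) ⋈[h=d] ρ[v/y](U)) → 4
  (S ⋈[b=h] (γ[y; MIN(d)→h](U) ⋈[h=d] ρ[v/y](U))) → 2
  γ[x; MIN(h)→f]((S ⋈[b=h] (γ[y; MIN(d)→h](U) ⋈[h=d] ρ[v/y](U)))) → 1
  R → 6
  ρ[x/w](R) → 6
  π[x,f](ρ[x/w](R)) → 6
  (γ[x; MIN(h)→f]((S ⋈[b=h] (γ[y; MIN(d)→h](U) ⋈[h=d] ρ[v/y](U)))) ∪ π[x,f](ρ[x/w](R))) → 7

== RESULT ==
x | f
p | 2
p | 3
p | 4
q | 5
q | 7
r | 3
r | 3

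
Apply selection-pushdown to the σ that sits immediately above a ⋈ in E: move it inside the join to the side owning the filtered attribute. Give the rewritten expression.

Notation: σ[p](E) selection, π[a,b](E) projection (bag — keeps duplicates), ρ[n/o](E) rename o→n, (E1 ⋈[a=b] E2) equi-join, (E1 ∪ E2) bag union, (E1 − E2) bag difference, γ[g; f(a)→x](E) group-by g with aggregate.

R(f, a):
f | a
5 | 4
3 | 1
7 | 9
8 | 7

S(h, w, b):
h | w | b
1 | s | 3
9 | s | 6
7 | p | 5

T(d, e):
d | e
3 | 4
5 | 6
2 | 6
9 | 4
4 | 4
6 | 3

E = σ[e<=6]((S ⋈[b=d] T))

σ filters on e, owned by the right side.
E' = (S ⋈[b=d] σ[e<=6](T))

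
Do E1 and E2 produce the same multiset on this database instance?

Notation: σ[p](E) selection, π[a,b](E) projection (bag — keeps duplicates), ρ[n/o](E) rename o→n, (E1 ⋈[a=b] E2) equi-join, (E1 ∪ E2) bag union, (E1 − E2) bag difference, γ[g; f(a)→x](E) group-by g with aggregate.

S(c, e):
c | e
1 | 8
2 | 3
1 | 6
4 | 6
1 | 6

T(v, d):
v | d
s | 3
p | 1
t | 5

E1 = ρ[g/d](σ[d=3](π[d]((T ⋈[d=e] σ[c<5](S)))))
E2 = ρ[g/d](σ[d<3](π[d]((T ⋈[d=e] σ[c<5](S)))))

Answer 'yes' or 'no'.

E1 subexpression sizes:
  T → 3
  S → 5
  σ[c<5](S) → 5
  (T ⋈[d=e] σ[c<5](S)) → 1
  π[d]((T ⋈[d=e] σ[c<5](S))) → 1
  σ[d=3](π[d]((T ⋈[d=e] σ[c<5](S)))) → 1
  ρ[g/d](σ[d=3](π[d]((T ⋈[d=e] σ[c<5](S))))) → 1
E2 subexpression sizes:
  T → 3
  S → 5
  σ[c<5](S) → 5
  (T ⋈[d=e] σ[c<5](S)) → 1
  π[d]((T ⋈[d=e] σ[c<5](S))) → 1
  σ[d<3](π[d]((T ⋈[d=e] σ[c<5](S)))) → 0
  ρ[g/d](σ[d<3](π[d]((T ⋈[d=e] σ[c<5](S))))) → 0

E1 result:
g
3
E2 result:
g
(0 rows)
Witness: (3,) appears 1× in E1 but 0× in E2.

no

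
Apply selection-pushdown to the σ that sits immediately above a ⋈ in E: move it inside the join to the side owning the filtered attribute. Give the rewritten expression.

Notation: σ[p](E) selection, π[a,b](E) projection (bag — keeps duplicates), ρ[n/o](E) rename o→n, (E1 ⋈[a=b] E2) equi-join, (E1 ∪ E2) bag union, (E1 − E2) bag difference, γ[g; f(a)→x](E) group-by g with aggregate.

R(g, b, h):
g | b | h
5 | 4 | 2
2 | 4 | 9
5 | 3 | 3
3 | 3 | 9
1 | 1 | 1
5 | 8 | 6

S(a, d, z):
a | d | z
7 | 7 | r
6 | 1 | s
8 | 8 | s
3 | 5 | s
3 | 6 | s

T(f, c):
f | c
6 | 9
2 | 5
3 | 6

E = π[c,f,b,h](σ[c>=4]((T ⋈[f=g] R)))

σ filters on c, owned by the left side.
E' = π[c,f,b,h]((σ[c>=4](T) ⋈[f=g] R))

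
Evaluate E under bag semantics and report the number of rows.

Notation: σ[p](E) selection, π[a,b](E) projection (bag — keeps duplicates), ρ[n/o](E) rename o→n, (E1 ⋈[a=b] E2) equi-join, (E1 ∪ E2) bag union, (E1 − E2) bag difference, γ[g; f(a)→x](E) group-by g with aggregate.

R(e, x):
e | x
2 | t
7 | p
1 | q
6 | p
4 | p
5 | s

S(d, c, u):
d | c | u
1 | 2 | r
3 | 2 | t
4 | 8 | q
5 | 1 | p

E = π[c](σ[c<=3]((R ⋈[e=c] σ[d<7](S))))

Row counts bottom-up:
  R → 6
  S → 4
  σ[d<7](S) → 4
  (R ⋈[e=c] σ[d<7](S)) → 3
  σ[c<=3]((R ⋈[e=c] σ[d<7](S))) → 3
  π[c](σ[c<=3]((R ⋈[e=c] σ[d<7](S)))) → 3

|E| = 3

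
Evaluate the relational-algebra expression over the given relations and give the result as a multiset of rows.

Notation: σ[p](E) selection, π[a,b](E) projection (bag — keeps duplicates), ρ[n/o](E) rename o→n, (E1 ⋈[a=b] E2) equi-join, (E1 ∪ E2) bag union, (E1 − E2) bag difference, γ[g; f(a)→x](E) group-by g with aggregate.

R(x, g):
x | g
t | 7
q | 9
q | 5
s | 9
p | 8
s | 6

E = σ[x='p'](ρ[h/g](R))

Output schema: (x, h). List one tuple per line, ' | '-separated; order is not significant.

Row counts bottom-up:
  R → 6
  ρ[h/g](R) → 6
  σ[x='p'](ρ[h/g](R)) → 1

== RESULT ==
x | h
p | 8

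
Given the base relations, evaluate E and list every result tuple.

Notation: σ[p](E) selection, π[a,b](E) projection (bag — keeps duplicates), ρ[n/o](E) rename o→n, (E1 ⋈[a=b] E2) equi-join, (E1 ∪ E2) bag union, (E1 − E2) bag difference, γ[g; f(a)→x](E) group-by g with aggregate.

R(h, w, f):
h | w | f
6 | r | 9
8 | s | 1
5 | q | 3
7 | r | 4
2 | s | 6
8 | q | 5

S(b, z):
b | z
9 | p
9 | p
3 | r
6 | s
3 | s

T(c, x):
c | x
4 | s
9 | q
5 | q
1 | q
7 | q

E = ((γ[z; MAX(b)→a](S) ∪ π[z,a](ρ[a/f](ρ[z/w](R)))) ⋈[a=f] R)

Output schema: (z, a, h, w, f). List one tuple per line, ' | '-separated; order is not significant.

Row counts bottom-up:
  S → 5
  γ[z; MAX(b)→a](S) → 3
  R → 6
  ρ[z/w](R) → 6
  ρ[a/f](ρ[z/w](R)) → 6
  π[z,a](ρ[a/f](ρ[z/w](R))) → 6
  (γ[z; MAX(b)→a](S) ∪ π[z,a](ρ[a/f](ρ[z/w](R)))) → 9
  R → 6
  ((γ[z; MAX(b)→a](S) ∪ π[z,a](ρ[a/f](ρ[z/w](R)))) ⋈[a=f] R) → 9

== RESULT ==
z | a | h | w | f
p | 9 | 6 | r | 9
q | 3 | 5 | q | 3
q | 5 | 8 | q | 5
r | 3 | 5 | q | 3
r | 4 | 7 | r | 4
r | 9 | 6 | r | 9
s | 1 | 8 | s | 1
s | 6 | 2 | s | 6
s | 6 | 2 | s | 6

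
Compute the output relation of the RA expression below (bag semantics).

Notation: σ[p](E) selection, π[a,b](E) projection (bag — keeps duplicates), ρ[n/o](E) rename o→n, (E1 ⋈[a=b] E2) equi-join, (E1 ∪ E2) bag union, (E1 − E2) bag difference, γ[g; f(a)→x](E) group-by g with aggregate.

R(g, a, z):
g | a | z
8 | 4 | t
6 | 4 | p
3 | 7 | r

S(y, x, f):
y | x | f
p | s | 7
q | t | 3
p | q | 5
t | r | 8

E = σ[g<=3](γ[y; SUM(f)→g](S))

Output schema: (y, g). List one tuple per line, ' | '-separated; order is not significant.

Per-node cardinality:
  S → 4
  γ[y; SUM(f)→g](S) → 3
  σ[g<=3](γ[y; SUM(f)→g](S)) → 1

== RESULT ==
y | g
q | 3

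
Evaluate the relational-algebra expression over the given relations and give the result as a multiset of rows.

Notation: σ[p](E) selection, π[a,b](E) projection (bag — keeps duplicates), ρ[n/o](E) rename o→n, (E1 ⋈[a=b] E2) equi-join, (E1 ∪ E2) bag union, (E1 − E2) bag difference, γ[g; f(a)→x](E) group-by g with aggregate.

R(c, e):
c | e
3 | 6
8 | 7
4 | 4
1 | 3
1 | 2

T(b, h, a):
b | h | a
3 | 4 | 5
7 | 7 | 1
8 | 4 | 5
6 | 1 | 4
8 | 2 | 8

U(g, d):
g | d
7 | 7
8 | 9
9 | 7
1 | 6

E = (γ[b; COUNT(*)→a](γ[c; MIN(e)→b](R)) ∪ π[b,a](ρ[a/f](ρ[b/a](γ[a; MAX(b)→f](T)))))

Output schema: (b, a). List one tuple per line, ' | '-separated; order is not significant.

Row counts bottom-up:
  R → 5
  γ[c; MIN(e)→b](R) → 4
  γ[b; COUNT(*)→a](γ[c; MIN(e)→b](R)) → 4
  T → 5
  γ[a; MAX(b)→f](T) → 4
  ρ[b/a](γ[a; MAX(b)→f](T)) → 4
  ρ[a/f](ρ[b/a](γ[a; MAX(b)→f](T))) → 4
  π[b,a](ρ[a/f](ρ[b/a](γ[a; MAX(b)→f](T)))) → 4
  (γ[b; COUNT(*)→a](γ[c; MIN(e)→b](R)) ∪ π[b,a](ρ[a/f](ρ[b/a](γ[a; MAX(b)→f](T))))) → 8

== RESULT ==
b | a
1 | 7
2 | 1
4 | 1
4 | 6
5 | 8
6 | 1
7 | 1
8 | 8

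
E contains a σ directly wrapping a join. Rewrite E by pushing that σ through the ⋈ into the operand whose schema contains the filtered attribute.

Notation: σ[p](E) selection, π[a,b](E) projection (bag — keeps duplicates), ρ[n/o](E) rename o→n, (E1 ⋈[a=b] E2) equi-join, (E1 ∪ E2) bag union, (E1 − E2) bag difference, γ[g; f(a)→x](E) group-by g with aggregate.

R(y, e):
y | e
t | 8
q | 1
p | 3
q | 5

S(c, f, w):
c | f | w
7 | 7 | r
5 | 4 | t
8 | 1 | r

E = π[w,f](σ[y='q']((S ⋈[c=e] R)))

σ filters on y, owned by the right side.
E' = π[w,f]((S ⋈[c=e] σ[y='q'](R)))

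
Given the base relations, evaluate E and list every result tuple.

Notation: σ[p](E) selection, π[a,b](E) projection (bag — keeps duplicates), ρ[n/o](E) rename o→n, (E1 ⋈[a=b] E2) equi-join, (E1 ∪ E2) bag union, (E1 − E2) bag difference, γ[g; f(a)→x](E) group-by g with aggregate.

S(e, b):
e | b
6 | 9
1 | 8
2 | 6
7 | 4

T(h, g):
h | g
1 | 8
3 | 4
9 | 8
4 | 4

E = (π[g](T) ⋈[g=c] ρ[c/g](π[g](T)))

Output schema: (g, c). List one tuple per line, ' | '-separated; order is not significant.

Per-node cardinality:
  T → 4
  π[g](T) → 4
  T → 4
  π[g](T) → 4
  ρ[c/g](π[g](T)) → 4
  (π[g](T) ⋈[g=c] ρ[c/g](π[g](T))) → 8

== RESULT ==
g | c
4 | 4
4 | 4
4 | 4
4 | 4
8 | 8
8 | 8
8 | 8
8 | 8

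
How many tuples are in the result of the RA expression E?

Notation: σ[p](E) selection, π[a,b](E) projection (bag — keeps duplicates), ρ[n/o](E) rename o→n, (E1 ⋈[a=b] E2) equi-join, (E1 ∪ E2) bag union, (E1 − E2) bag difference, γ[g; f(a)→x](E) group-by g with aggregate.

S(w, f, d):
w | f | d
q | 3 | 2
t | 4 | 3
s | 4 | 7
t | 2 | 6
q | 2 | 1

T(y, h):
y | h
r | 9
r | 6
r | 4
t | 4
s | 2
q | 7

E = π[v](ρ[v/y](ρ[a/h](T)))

Subexpression sizes:
  T → 6
  ρ[a/h](T) → 6
  ρ[v/y](ρ[a/h](T)) → 6
  π[v](ρ[v/y](ρ[a/h](T))) → 6

|E| = 6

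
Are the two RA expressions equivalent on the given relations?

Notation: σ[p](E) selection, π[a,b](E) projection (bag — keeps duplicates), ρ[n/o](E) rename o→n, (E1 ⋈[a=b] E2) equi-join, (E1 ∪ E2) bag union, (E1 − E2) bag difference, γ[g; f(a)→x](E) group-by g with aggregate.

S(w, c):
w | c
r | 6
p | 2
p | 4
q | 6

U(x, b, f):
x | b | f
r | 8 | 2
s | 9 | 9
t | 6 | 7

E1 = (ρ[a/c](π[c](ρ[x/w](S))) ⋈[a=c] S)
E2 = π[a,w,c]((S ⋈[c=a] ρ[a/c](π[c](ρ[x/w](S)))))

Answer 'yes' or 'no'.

E1 subexpression sizes:
  S → 4
  ρ[x/w](S) → 4
  π[c](ρ[x/w](S)) → 4
  ρ[a/c](π[c](ρ[x/w](S))) → 4
  S → 4
  (ρ[a/c](π[c](ρ[x/w](S))) ⋈[a=c] S) → 6
E2 subexpression sizes:
  S → 4
  S → 4
  ρ[x/w](S) → 4
  π[c](ρ[x/w](S)) → 4
  ρ[a/c](π[c](ρ[x/w](S))) → 4
  (S ⋈[c=a] ρ[a/c](π[c](ρ[x/w](S)))) → 6
  π[a,w,c]((S ⋈[c=a] ρ[a/c](π[c](ρ[x/w](S))))) → 6

E1 and E2 produce the same multiset:
a | w | c
2 | p | 2
4 | p | 4
6 | q | 6
6 | q | 6
6 | r | 6
6 | r | 6

yes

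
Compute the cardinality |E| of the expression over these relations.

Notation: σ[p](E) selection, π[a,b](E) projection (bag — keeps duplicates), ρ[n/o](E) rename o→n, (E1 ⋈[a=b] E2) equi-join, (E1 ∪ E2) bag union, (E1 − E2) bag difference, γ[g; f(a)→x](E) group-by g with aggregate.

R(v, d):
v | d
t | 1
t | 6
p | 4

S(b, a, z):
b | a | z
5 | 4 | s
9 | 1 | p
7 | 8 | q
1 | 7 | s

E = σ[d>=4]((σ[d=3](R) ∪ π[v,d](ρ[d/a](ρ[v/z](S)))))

Row counts bottom-up:
  R → 3
  σ[d=3](R) → 0
  S → 4
  ρ[v/z](S) → 4
  ρ[d/a](ρ[v/z](S)) → 4
  π[v,d](ρ[d/a](ρ[v/z](S))) → 4
  (σ[d=3](R) ∪ π[v,d](ρ[d/a](ρ[v/z](S)))) → 4
  σ[d>=4]((σ[d=3](R) ∪ π[v,d](ρ[d/a](ρ[v/z](S))))) → 3

|E| = 3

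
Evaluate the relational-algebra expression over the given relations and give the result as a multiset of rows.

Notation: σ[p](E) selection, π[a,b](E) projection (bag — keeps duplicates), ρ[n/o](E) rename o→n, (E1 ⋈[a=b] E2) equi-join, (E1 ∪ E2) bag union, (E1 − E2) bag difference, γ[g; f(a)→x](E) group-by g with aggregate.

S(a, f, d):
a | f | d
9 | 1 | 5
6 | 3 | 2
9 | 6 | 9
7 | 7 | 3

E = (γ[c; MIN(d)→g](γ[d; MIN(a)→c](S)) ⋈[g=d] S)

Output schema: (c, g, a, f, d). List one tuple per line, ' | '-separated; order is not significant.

Stepwise |·|:
  S → 4
  γ[d; MIN(a)→c](S) → 4
  γ[c; MIN(d)→g](γ[d; MIN(a)→c](S)) → 3
  S → 4
  (γ[c; MIN(d)→g](γ[d; MIN(a)→c](S)) ⋈[g=d] S) → 3

== RESULT ==
c | g | a | f | d
6 | 2 | 6 | 3 | 2
7 | 3 | 7 | 7 | 3
9 | 5 | 9 | 1 | 5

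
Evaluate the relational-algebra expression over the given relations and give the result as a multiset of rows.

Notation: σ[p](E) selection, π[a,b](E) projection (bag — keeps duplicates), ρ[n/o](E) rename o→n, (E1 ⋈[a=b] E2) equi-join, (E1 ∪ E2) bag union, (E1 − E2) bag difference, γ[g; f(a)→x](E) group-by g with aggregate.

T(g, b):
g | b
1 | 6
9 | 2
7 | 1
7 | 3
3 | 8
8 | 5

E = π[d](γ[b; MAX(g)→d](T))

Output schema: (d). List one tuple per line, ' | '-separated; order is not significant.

Row counts bottom-up:
  T → 6
  γ[b; MAX(g)→d](T) → 6
  π[d](γ[b; MAX(g)→d](T)) → 6

== RESULT ==
d
1
3
7
7
8
9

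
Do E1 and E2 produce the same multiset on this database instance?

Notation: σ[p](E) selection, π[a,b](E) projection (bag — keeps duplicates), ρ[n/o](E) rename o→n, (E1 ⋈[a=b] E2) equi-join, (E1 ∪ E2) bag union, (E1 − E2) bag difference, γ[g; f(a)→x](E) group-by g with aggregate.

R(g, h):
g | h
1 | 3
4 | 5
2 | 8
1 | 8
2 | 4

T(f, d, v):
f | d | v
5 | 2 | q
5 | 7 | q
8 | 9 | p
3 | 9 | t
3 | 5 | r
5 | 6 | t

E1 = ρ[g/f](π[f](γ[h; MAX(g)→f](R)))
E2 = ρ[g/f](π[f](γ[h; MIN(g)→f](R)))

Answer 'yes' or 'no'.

E1 row counts bottom-up:
  R → 5
  γ[h; MAX(g)→f](R) → 4
  π[f](γ[h; MAX(g)→f](R)) → 4
  ρ[g/f](π[f](γ[h; MAX(g)→f](R))) → 4
E2 row counts bottom-up:
  R → 5
  γ[h; MIN(g)→f](R) → 4
  π[f](γ[h; MIN(g)→f](R)) → 4
  ρ[g/f](π[f](γ[h; MIN(g)→f](R))) → 4

E1 result:
g
1
2
2
4
E2 result:
g
1
1
2
4
Witness: (1,) appears 1× in E1 but 2× in E2.

no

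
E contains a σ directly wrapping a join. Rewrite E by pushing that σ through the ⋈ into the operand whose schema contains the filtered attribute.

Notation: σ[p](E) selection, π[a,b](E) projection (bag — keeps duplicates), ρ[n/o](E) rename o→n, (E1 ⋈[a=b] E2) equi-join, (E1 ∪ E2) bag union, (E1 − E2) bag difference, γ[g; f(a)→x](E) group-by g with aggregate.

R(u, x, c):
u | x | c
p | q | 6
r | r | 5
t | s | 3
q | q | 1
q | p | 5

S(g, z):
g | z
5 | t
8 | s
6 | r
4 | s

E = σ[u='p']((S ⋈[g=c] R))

σ filters on u, owned by the right side.
E' = (S ⋈[g=c] σ[u='p'](R))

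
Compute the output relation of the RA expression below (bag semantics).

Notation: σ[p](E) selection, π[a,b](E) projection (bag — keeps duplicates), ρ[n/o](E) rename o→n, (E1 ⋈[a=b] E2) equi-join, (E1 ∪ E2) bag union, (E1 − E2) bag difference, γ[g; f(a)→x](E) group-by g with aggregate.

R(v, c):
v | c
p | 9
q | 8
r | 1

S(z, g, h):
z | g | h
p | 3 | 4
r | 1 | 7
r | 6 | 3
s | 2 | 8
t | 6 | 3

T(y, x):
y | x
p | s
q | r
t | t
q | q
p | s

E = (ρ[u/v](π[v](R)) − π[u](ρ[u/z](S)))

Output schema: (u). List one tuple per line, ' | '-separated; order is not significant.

Per-node cardinality:
  R → 3
  π[v](R) → 3
  ρ[u/v](π[v](R)) → 3
  S → 5
  ρ[u/z](S) → 5
  π[u](ρ[u/z](S)) → 5
  (ρ[u/v](π[v](R)) − π[u](ρ[u/z](S))) → 1

== RESULT ==
u
q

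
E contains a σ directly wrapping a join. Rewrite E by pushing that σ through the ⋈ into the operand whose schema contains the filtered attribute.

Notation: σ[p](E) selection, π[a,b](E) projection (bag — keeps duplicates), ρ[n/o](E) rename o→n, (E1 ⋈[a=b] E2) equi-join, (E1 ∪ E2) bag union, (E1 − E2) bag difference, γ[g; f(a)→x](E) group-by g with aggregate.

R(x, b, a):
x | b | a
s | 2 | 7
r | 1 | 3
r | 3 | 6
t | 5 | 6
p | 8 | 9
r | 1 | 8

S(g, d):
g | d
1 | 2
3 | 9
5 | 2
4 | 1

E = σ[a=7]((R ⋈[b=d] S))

σ filters on a, owned by the left side.
E' = (σ[a=7](R) ⋈[b=d] S)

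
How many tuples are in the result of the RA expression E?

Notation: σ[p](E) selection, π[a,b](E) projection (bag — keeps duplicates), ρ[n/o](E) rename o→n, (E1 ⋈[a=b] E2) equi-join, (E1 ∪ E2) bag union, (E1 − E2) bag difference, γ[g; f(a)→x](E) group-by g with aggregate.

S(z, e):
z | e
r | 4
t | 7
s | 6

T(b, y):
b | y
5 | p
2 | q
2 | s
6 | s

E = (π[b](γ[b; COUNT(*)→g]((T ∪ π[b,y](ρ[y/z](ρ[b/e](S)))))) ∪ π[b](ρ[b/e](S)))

Per-node cardinality:
  T → 4
  S → 3
  ρ[b/e](S) → 3
  ρ[y/z](ρ[b/e](S)) → 3
  π[b,y](ρ[y/z](ρ[b/e](S))) → 3
  (T ∪ π[b,y](ρ[y/z](ρ[b/e](S)))) → 7
  γ[b; COUNT(*)→g]((T ∪ π[b,y](ρ[y/z](ρ[b/e](S))))) → 5
  π[b](γ[b; COUNT(*)→g]((T ∪ π[b,y](ρ[y/z](ρ[b/e](S)))))) → 5
  S → 3
  ρ[b/e](S) → 3
  π[b](ρ[b/e](S)) → 3
  (π[b](γ[b; COUNT(*)→g]((T ∪ π[b,y](ρ[y/z](ρ[b/e](S)))))) ∪ π[b](ρ[b/e](S))) → 8

|E| = 8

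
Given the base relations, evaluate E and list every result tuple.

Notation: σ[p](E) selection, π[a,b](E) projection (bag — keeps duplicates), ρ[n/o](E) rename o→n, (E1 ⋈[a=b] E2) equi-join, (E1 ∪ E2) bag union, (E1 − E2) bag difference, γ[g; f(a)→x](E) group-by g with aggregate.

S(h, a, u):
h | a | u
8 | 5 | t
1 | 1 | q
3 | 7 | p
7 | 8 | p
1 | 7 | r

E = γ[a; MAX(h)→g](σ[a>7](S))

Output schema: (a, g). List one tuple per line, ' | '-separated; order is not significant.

Per-node cardinality:
  S → 5
  σ[a>7](S) → 1
  γ[a; MAX(h)→g](σ[a>7](S)) → 1

== RESULT ==
a | g
8 | 7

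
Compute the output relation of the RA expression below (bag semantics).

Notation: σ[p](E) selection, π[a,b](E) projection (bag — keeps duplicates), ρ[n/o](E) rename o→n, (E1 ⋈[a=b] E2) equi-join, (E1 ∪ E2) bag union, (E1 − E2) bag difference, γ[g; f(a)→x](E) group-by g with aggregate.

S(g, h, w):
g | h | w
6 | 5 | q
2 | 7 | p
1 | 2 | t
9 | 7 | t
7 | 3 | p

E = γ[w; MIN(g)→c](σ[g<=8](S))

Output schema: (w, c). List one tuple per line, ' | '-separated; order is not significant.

Row counts bottom-up:
  S → 5
  σ[g<=8](S) → 4
  γ[w; MIN(g)→c](σ[g<=8](S)) → 3

== RESULT ==
w | c
p | 2
q | 6
t | 1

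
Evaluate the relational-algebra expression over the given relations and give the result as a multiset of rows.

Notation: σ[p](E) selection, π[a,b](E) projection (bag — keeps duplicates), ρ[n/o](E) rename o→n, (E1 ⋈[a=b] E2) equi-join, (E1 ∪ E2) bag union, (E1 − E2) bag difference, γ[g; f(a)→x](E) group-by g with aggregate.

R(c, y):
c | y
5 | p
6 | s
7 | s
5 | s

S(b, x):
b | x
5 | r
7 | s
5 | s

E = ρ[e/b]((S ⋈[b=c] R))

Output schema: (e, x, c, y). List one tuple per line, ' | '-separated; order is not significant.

Row counts bottom-up:
  S → 3
  R → 4
  (S ⋈[b=c] R) → 5
  ρ[e/b]((S ⋈[b=c] R)) → 5

== RESULT ==
e | x | c | y
5 | r | 5 | p
5 | r | 5 | s
5 | s | 5 | p
5 | s | 5 | s
7 | s | 7 | s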